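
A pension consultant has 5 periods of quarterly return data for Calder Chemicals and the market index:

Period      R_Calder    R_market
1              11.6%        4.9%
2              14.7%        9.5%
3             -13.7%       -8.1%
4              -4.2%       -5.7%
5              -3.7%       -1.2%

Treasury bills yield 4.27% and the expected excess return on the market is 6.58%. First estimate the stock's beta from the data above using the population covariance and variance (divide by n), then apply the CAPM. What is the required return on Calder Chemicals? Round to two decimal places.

14.63%

Mean R_i = (11.6 + 14.7 − 13.7 − 4.2 − 3.7) / 5 = 0.9400%
Mean R_m = (4.9 + 9.5 − 8.1 − 5.7 − 1.2) / 5 = -0.1200%
Σ(R_i − R̄_i)(R_m − R̄_m) = 336.4040  ⇒  Cov = 336.4040 / 5 = 67.2808
Σ(R_m − R̄_m)² = 213.7280  ⇒  Var(R_m) = 213.7280 / 5 = 42.7456
β = Cov / Var(R_m) = 67.2808 / 42.7456 = 1.5740
E(R) = R_f + β × MRP = 4.27% + 1.5740 × 6.58% = 14.63%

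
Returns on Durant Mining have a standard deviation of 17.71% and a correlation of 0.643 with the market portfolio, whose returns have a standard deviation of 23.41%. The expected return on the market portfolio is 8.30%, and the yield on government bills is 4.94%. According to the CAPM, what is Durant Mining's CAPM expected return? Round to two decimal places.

β = ρ × σ_i / σ_m = 0.643 × 17.71% / 23.41% = 0.4864
MRP = 8.30% − 4.94% = 3.36%
E(R) = 4.94% + 0.4864 × 3.36% = 6.57%

6.57%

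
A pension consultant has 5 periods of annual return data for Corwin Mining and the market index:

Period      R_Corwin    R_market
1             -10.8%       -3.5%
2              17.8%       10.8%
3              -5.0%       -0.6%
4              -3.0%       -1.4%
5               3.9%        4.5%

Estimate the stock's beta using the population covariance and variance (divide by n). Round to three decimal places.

1.884

Mean R_i = (-10.8 + 17.8 − 5.0 − 3.0 + 3.9) / 5 = 0.5800%
Mean R_m = (-3.5 + 10.8 − 0.6 − 1.4 + 4.5) / 5 = 1.9600%
Σ(R_i − R̄_i)(R_m − R̄_m) = 249.1060  ⇒  Cov = 249.1060 / 5 = 49.8212
Σ(R_m − R̄_m)² = 132.2520  ⇒  Var(R_m) = 132.2520 / 5 = 26.4504
β = Cov / Var(R_m) = 49.8212 / 26.4504 = 1.8836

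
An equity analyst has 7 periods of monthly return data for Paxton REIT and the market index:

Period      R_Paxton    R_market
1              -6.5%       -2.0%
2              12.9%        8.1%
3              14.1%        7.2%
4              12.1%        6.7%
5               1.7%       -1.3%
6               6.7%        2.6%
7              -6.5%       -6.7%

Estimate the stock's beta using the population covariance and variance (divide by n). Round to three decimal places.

Mean R_i = (-6.5 + 12.9 + 14.1 + 12.1 + 1.7 + 6.7 − 6.5) / 7 = 4.9286%
Mean R_m = (-2.0 + 8.1 + 7.2 + 6.7 − 1.3 + 2.6 − 6.7) / 7 = 2.0857%
Σ(R_i − R̄_i)(R_m − R̄_m) = 286.8829  ⇒  Cov = 286.8829 / 7 = 40.9833
Σ(R_m − R̄_m)² = 189.2286  ⇒  Var(R_m) = 189.2286 / 7 = 27.0327
β = Cov / Var(R_m) = 40.9833 / 27.0327 = 1.5161

1.516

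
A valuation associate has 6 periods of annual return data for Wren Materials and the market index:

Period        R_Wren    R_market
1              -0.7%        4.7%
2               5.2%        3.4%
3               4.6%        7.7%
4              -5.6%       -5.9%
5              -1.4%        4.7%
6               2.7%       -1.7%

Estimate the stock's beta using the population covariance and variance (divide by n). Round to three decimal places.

0.491

Mean R_i = (-0.7 + 5.2 + 4.6 − 5.6 − 1.4 + 2.7) / 6 = 0.8000%
Mean R_m = (4.7 + 3.4 + 7.7 − 5.9 + 4.7 − 1.7) / 6 = 2.1500%
Σ(R_i − R̄_i)(R_m − R̄_m) = 61.3600  ⇒  Cov = 61.3600 / 6 = 10.2267
Σ(R_m − R̄_m)² = 124.9950  ⇒  Var(R_m) = 124.9950 / 6 = 20.8325
β = Cov / Var(R_m) = 10.2267 / 20.8325 = 0.4909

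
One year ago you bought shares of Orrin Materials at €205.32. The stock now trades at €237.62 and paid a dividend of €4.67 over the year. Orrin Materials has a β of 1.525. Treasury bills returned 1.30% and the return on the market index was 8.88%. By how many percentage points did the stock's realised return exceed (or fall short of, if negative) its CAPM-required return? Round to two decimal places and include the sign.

+5.15%

Realised HPR = (P1 + D1 − P0) / P0 = (237.62 + 4.67 − 205.32) / 205.32 = 36.97 / 205.32 = 18.0060%
MRP = 8.88% − 1.30% = 7.58%
CAPM required = R_f + β·MRP = 1.30% + 1.525 × 7.58% = 12.85950%
α = realised − required = 18.0060% − 12.85950% = +5.15%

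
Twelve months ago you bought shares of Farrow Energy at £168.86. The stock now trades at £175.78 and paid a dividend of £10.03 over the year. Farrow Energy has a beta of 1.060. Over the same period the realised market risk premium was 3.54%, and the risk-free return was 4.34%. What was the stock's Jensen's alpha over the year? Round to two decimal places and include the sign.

Realised HPR = (P1 + D1 − P0) / P0 = (175.78 + 10.03 − 168.86) / 168.86 = 16.95 / 168.86 = 10.0379%
CAPM required = R_f + β·MRP = 4.34% + 1.060 × 3.54% = 8.09240%
α = realised − required = 10.0379% − 8.09240% = +1.95%

+1.95%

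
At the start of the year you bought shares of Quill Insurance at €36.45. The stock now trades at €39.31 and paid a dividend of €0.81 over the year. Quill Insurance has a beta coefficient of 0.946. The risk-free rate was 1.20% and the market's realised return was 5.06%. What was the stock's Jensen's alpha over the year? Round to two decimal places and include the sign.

+5.22%

Realised HPR = (P1 + D1 − P0) / P0 = (39.31 + 0.81 − 36.45) / 36.45 = 3.67 / 36.45 = 10.0686%
MRP = 5.06% − 1.20% = 3.86%
CAPM required = R_f + β·MRP = 1.20% + 0.946 × 3.86% = 4.85156%
α = realised − required = 10.0686% − 4.85156% = +5.22%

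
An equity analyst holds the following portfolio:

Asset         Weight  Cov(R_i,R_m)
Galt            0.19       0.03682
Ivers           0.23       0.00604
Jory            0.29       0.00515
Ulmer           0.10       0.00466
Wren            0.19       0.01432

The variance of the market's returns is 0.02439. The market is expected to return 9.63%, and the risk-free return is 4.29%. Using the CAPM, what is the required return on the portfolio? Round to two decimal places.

7.15%

β_Galt = 0.03682 / 0.02439 = 1.5096
β_Ivers = 0.00604 / 0.02439 = 0.2476
β_Jory = 0.00515 / 0.02439 = 0.2112
β_Ulmer = 0.00466 / 0.02439 = 0.1911
β_Wren = 0.01432 / 0.02439 = 0.5871
β_P = Σ w_i β_i = 0.19×1.5096 + 0.23×0.2476 + 0.29×0.2112 + 0.10×0.1911 + 0.19×0.5871 = 0.5357
MRP = 9.63% − 4.29% = 5.34%
E(R_P) = R_f + β_P × MRP = 4.29% + 0.5357 × 5.34% = 7.15%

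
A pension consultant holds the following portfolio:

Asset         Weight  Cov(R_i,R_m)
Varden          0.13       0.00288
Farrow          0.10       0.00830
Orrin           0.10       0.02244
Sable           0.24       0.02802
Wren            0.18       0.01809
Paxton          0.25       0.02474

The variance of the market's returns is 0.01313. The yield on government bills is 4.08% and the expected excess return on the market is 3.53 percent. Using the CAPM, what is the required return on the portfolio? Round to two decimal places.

9.35%

β_Varden = 0.00288 / 0.01313 = 0.2193
β_Farrow = 0.00830 / 0.01313 = 0.6321
β_Orrin = 0.02244 / 0.01313 = 1.7091
β_Sable = 0.02802 / 0.01313 = 2.1340
β_Wren = 0.01809 / 0.01313 = 1.3778
β_Paxton = 0.02474 / 0.01313 = 1.8842
β_P = Σ w_i β_i = 0.13×0.2193 + 0.10×0.6321 + 0.10×1.7091 + 0.24×2.1340 + 0.18×1.3778 + 0.25×1.8842 = 1.4938
E(R_P) = R_f + β_P × MRP = 4.08% + 1.4938 × 3.53% = 9.35%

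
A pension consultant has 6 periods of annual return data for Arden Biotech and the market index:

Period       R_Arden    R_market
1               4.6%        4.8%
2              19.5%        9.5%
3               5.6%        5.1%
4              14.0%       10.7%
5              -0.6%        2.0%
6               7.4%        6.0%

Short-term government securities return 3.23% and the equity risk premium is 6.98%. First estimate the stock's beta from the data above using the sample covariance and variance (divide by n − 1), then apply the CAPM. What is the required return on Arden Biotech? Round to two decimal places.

17.80%

Mean R_i = (4.6 + 19.5 + 5.6 + 14.0 − 0.6 + 7.4) / 6 = 8.4167%
Mean R_m = (4.8 + 9.5 + 5.1 + 10.7 + 2.0 + 6.0) / 6 = 6.3500%
Σ(R_i − R̄_i)(R_m − R̄_m) = 108.2150  ⇒  Cov = 108.2150 / 5 = 21.6430
Σ(R_m − R̄_m)² = 51.8550  ⇒  Var(R_m) = 51.8550 / 5 = 10.3710
β = Cov / Var(R_m) = 21.6430 / 10.3710 = 2.0869
E(R) = R_f + β × MRP = 3.23% + 2.0869 × 6.98% = 17.80%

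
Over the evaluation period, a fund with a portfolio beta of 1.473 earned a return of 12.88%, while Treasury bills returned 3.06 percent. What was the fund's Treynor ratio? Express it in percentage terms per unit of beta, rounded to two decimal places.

Treynor = (R_P − R_f) / β_P = (12.88% − 3.06%) / 1.4730 = 9.82% / 1.4730 = 6.67%

6.67%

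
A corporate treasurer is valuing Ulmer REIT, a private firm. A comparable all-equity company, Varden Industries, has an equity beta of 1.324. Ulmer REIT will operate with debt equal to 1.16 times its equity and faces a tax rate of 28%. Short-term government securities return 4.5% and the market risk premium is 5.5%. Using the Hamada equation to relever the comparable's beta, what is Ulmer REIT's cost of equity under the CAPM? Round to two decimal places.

17.86%

β_L = β_U × [1 + (1 − t)(D/E)] = 1.324 × [1 + (1 − 0.28) × 1.16]
    = 1.324 × [1 + 0.72 × 1.16] = 1.324 × 1.8352 = 2.4298
E(R) = R_f + β_L × MRP = 4.5% + 2.4298 × 5.5% = 17.86%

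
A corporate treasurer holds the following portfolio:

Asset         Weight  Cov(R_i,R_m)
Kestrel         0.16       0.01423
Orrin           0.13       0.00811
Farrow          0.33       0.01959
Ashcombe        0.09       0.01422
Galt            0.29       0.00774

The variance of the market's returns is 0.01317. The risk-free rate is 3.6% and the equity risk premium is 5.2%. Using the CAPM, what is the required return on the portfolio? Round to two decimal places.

8.86%

β_Kestrel = 0.01423 / 0.01317 = 1.0805
β_Orrin = 0.00811 / 0.01317 = 0.6158
β_Farrow = 0.01959 / 0.01317 = 1.4875
β_Ashcombe = 0.01422 / 0.01317 = 1.0797
β_Galt = 0.00774 / 0.01317 = 0.5877
β_P = Σ w_i β_i = 0.16×1.0805 + 0.13×0.6158 + 0.33×1.4875 + 0.09×1.0797 + 0.29×0.5877 = 1.0114
E(R_P) = R_f + β_P × MRP = 3.6% + 1.0114 × 5.2% = 8.86%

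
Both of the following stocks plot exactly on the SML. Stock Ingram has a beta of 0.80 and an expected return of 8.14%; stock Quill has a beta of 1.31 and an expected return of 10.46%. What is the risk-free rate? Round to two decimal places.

4.50%

Both satisfy E(R) = R_f + β·MRP, so the slope of the SML is
MRP = (10.46% − 8.14%) / (1.31 − 0.80) = 2.32% / 0.51 = 4.5490%
R_f = E(R_Ingram) − β_Ingram·MRP = 8.14% − 0.80 × 4.5490% = 4.5008%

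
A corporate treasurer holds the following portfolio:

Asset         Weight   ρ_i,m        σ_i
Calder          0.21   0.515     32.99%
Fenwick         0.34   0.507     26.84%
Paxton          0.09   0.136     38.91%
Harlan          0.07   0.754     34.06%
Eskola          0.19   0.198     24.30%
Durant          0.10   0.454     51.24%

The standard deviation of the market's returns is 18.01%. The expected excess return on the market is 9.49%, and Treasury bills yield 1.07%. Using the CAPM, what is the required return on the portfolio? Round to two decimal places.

8.29%

β_Calder = 0.515 × 32.99% / 18.01% = 0.9434
β_Fenwick = 0.507 × 26.84% / 18.01% = 0.7556
β_Paxton = 0.136 × 38.91% / 18.01% = 0.2938
β_Harlan = 0.754 × 34.06% / 18.01% = 1.4259
β_Eskola = 0.198 × 24.30% / 18.01% = 0.2672
β_Durant = 0.454 × 51.24% / 18.01% = 1.2917
β_P = Σ w_i β_i = 0.21×0.9434 + 0.34×0.7556 + 0.09×0.2938 + 0.07×1.4259 + 0.19×0.2672 + 0.10×1.2917 = 0.7612
E(R_P) = R_f + β_P × MRP = 1.07% + 0.7612 × 9.49% = 8.29%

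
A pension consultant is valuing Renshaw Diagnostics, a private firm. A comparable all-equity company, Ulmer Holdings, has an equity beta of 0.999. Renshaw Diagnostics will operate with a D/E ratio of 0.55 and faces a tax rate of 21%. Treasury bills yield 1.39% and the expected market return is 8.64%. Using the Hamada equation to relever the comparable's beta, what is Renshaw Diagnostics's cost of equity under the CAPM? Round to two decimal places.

11.78%

β_L = β_U × [1 + (1 − t)(D/E)] = 0.999 × [1 + (1 − 0.21) × 0.55]
    = 0.999 × [1 + 0.79 × 0.55] = 0.999 × 1.4345 = 1.4331
MRP = 8.64% − 1.39% = 7.25%
E(R) = R_f + β_L × MRP = 1.39% + 1.4331 × 7.25% = 11.78%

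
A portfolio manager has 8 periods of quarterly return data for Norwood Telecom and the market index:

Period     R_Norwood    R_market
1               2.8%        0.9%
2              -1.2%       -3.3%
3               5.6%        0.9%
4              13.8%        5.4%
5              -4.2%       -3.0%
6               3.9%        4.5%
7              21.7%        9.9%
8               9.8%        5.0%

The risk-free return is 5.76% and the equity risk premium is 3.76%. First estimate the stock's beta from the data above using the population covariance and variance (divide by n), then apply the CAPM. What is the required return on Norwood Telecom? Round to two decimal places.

12.30%

Mean R_i = (2.8 − 1.2 + 5.6 + 13.8 − 4.2 + 3.9 + 21.7 + 9.8) / 8 = 6.5250%
Mean R_m = (0.9 − 3.3 + 0.9 + 5.4 − 3.0 + 4.5 + 9.9 + 5.0) / 8 = 2.5375%
Σ(R_i − R̄_i)(R_m − R̄_m) = 247.5625  ⇒  Cov = 247.5625 / 8 = 30.9453
Σ(R_m − R̄_m)² = 142.4188  ⇒  Var(R_m) = 142.4188 / 8 = 17.8024
β = Cov / Var(R_m) = 30.9453 / 17.8024 = 1.7383
E(R) = R_f + β × MRP = 5.76% + 1.7383 × 3.76% = 12.30%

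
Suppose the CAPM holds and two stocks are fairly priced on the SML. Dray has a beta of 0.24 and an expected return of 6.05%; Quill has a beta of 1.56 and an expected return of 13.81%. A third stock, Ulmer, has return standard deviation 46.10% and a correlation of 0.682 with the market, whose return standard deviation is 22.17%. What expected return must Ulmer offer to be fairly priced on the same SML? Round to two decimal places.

MRP = (13.81% − 6.05%) / (1.56 − 0.24) = 5.8788%
R_f = 6.05% − 0.24 × 5.8788% = 4.6391%
β_Ulmer = ρ·σ_i/σ_m = 0.682 × 46.10 / 22.17 = 1.4181
E(R_Ulmer) = R_f + β × MRP = 4.6391% + 1.4181 × 5.8788% = 12.98%

12.98%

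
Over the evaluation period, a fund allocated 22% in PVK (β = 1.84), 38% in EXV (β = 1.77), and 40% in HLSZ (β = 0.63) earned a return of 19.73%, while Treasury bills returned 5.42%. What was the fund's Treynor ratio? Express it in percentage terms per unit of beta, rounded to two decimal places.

10.76%

β_P = 0.22×1.84 + 0.38×1.77 + 0.40×0.63 = 1.3294
Treynor = (R_P − R_f) / β_P = (19.73% − 5.42%) / 1.3294 = 14.31% / 1.3294 = 10.76%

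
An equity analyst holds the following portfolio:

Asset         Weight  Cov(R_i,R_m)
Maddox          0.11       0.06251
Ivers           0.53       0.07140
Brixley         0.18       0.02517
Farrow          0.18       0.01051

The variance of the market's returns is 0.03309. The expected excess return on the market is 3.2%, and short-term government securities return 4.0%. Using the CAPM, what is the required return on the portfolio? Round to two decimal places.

8.95%

β_Maddox = 0.06251 / 0.03309 = 1.8891
β_Ivers = 0.07140 / 0.03309 = 2.1578
β_Brixley = 0.02517 / 0.03309 = 0.7607
β_Farrow = 0.01051 / 0.03309 = 0.3176
β_P = Σ w_i β_i = 0.11×1.8891 + 0.53×2.1578 + 0.18×0.7607 + 0.18×0.3176 = 1.5455
E(R_P) = R_f + β_P × MRP = 4.0% + 1.5455 × 3.2% = 8.95%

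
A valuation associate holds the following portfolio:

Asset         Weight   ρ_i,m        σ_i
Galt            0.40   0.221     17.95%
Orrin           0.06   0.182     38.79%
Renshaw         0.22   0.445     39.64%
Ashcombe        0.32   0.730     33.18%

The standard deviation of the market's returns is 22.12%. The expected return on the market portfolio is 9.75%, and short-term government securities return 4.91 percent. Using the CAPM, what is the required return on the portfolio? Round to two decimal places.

β_Galt = 0.221 × 17.95% / 22.12% = 0.1793
β_Orrin = 0.182 × 38.79% / 22.12% = 0.3192
β_Renshaw = 0.445 × 39.64% / 22.12% = 0.7975
β_Ashcombe = 0.730 × 33.18% / 22.12% = 1.0950
β_P = Σ w_i β_i = 0.40×0.1793 + 0.06×0.3192 + 0.22×0.7975 + 0.32×1.0950 = 0.6167
MRP = 9.75% − 4.91% = 4.84%
E(R_P) = R_f + β_P × MRP = 4.91% + 0.6167 × 4.84% = 7.89%

7.89%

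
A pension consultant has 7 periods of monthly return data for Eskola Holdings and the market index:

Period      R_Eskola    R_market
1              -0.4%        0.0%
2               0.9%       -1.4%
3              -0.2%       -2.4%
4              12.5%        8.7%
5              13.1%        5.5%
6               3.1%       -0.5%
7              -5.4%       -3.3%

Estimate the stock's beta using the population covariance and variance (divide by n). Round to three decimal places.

1.468

Mean R_i = (-0.4 + 0.9 − 0.2 + 12.5 + 13.1 + 3.1 − 5.4) / 7 = 3.3714%
Mean R_m = (0.0 − 1.4 − 2.4 + 8.7 + 5.5 − 0.5 − 3.3) / 7 = 0.9429%
Σ(R_i − R̄_i)(R_m − R̄_m) = 174.0386  ⇒  Cov = 174.0386 / 7 = 24.8627
Σ(R_m − R̄_m)² = 118.5771  ⇒  Var(R_m) = 118.5771 / 7 = 16.9396
β = Cov / Var(R_m) = 24.8627 / 16.9396 = 1.4677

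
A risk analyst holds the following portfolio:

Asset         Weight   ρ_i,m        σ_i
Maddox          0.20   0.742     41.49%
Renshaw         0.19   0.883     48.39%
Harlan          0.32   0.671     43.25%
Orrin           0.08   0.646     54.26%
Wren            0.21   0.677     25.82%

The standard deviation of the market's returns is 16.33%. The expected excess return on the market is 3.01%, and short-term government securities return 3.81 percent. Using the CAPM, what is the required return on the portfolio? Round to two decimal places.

β_Maddox = 0.742 × 41.49% / 16.33% = 1.8852
β_Renshaw = 0.883 × 48.39% / 16.33% = 2.6166
β_Harlan = 0.671 × 43.25% / 16.33% = 1.7771
β_Orrin = 0.646 × 54.26% / 16.33% = 2.1465
β_Wren = 0.677 × 25.82% / 16.33% = 1.0704
β_P = Σ w_i β_i = 0.20×1.8852 + 0.19×2.6166 + 0.32×1.7771 + 0.08×2.1465 + 0.21×1.0704 = 1.8394
E(R_P) = R_f + β_P × MRP = 3.81% + 1.8394 × 3.01% = 9.35%

9.35%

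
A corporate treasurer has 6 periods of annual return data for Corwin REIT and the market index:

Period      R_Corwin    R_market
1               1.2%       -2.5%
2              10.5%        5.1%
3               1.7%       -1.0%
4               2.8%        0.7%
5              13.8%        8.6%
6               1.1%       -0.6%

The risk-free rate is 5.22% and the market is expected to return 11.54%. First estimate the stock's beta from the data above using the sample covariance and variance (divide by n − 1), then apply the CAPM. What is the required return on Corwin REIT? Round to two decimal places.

Mean R_i = (1.2 + 10.5 + 1.7 + 2.8 + 13.8 + 1.1) / 6 = 5.1833%
Mean R_m = (-2.5 + 5.1 − 1.0 + 0.7 + 8.6 − 0.6) / 6 = 1.7167%
Σ(R_i − R̄_i)(R_m − R̄_m) = 115.4417  ⇒  Cov = 115.4417 / 5 = 23.0883
Σ(R_m − R̄_m)² = 90.3883  ⇒  Var(R_m) = 90.3883 / 5 = 18.0777
β = Cov / Var(R_m) = 23.0883 / 18.0777 = 1.2772
MRP = 11.54% − 5.22% = 6.32%
E(R) = R_f + β × MRP = 5.22% + 1.2772 × 6.32% = 13.29%

13.29%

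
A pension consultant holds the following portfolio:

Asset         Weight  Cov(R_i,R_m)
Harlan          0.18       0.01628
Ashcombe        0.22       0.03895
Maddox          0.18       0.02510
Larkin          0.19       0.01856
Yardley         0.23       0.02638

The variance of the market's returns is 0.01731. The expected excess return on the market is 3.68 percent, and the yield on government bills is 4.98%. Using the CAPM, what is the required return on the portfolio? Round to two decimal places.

10.42%

β_Harlan = 0.01628 / 0.01731 = 0.9405
β_Ashcombe = 0.03895 / 0.01731 = 2.2501
β_Maddox = 0.02510 / 0.01731 = 1.4500
β_Larkin = 0.01856 / 0.01731 = 1.0722
β_Yardley = 0.02638 / 0.01731 = 1.5240
β_P = Σ w_i β_i = 0.18×0.9405 + 0.22×2.2501 + 0.18×1.4500 + 0.19×1.0722 + 0.23×1.5240 = 1.4796
E(R_P) = R_f + β_P × MRP = 4.98% + 1.4796 × 3.68% = 10.42%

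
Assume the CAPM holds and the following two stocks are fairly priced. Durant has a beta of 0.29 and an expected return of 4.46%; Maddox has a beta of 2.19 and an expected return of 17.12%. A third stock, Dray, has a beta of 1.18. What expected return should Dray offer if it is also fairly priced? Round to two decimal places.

MRP (SML slope) = (17.12% − 4.46%) / (2.19 − 0.29) = 12.66% / 1.90 = 6.6632%
R_f (intercept) = 4.46% − 0.29 × 6.6632% = 2.5277%
E(R_Dray) = R_f + β × MRP = 2.5277% + 1.18 × 6.6632% = 10.39%

10.39%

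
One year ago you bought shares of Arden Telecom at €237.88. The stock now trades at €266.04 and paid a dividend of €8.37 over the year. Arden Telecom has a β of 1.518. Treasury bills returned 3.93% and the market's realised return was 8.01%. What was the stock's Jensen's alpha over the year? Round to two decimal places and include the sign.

Realised HPR = (P1 + D1 − P0) / P0 = (266.04 + 8.37 − 237.88) / 237.88 = 36.53 / 237.88 = 15.3565%
MRP = 8.01% − 3.93% = 4.08%
CAPM required = R_f + β·MRP = 3.93% + 1.518 × 4.08% = 10.12344%
α = realised − required = 15.3565% − 10.12344% = +5.23%

+5.23%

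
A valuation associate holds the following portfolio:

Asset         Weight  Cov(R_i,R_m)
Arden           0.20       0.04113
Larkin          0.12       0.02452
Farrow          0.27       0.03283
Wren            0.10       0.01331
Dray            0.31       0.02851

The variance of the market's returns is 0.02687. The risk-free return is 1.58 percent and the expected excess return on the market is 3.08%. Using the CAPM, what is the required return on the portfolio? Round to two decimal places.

5.04%

β_Arden = 0.04113 / 0.02687 = 1.5307
β_Larkin = 0.02452 / 0.02687 = 0.9125
β_Farrow = 0.03283 / 0.02687 = 1.2218
β_Wren = 0.01331 / 0.02687 = 0.4953
β_Dray = 0.02851 / 0.02687 = 1.0610
β_P = Σ w_i β_i = 0.20×1.5307 + 0.12×0.9125 + 0.27×1.2218 + 0.10×0.4953 + 0.31×1.0610 = 1.1240
E(R_P) = R_f + β_P × MRP = 1.58% + 1.1240 × 3.08% = 5.04%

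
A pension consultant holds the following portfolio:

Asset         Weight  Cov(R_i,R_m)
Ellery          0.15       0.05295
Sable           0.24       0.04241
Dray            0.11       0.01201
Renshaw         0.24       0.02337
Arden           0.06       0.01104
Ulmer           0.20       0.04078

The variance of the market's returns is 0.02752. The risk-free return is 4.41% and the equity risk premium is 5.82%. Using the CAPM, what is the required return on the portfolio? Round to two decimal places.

11.57%

β_Ellery = 0.05295 / 0.02752 = 1.9241
β_Sable = 0.04241 / 0.02752 = 1.5411
β_Dray = 0.01201 / 0.02752 = 0.4364
β_Renshaw = 0.02337 / 0.02752 = 0.8492
β_Arden = 0.01104 / 0.02752 = 0.4012
β_Ulmer = 0.04078 / 0.02752 = 1.4818
β_P = Σ w_i β_i = 0.15×1.9241 + 0.24×1.5411 + 0.11×0.4364 + 0.24×0.8492 + 0.06×0.4012 + 0.20×1.4818 = 1.2307
E(R_P) = R_f + β_P × MRP = 4.41% + 1.2307 × 5.82% = 11.57%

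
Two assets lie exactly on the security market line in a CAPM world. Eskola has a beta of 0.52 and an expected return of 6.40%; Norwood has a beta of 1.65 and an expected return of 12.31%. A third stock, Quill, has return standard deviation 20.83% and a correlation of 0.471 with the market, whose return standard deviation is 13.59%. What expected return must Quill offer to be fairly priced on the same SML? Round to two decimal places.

7.46%

MRP = (12.31% − 6.40%) / (1.65 − 0.52) = 5.2301%
R_f = 6.40% − 0.52 × 5.2301% = 3.6803%
β_Quill = ρ·σ_i/σ_m = 0.471 × 20.83 / 13.59 = 0.7219
E(R_Quill) = R_f + β × MRP = 3.6803% + 0.7219 × 5.2301% = 7.46%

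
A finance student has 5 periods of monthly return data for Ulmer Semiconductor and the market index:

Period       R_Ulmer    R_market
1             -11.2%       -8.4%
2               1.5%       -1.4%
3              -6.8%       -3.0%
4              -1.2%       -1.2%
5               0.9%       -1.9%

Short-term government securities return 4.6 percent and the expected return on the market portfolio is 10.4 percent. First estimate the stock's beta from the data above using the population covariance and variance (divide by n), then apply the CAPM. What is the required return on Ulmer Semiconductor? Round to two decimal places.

14.05%

Mean R_i = (-11.2 + 1.5 − 6.8 − 1.2 + 0.9) / 5 = -3.3600%
Mean R_m = (-8.4 − 1.4 − 3.0 − 1.2 − 1.9) / 5 = -3.1800%
Σ(R_i − R̄_i)(R_m − R̄_m) = 58.6860  ⇒  Cov = 58.6860 / 5 = 11.7372
Σ(R_m − R̄_m)² = 36.0080  ⇒  Var(R_m) = 36.0080 / 5 = 7.2016
β = Cov / Var(R_m) = 11.7372 / 7.2016 = 1.6298
MRP = 10.4% − 4.6% = 5.80%
E(R) = R_f + β × MRP = 4.6% + 1.6298 × 5.8% = 14.05%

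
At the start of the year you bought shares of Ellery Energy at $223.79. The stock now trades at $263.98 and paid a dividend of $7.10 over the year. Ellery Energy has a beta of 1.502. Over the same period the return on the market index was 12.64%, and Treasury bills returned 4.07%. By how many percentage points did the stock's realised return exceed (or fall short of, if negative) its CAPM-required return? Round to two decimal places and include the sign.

+4.19%

Realised HPR = (P1 + D1 − P0) / P0 = (263.98 + 7.10 − 223.79) / 223.79 = 47.29 / 223.79 = 21.1314%
MRP = 12.64% − 4.07% = 8.57%
CAPM required = R_f + β·MRP = 4.07% + 1.502 × 8.57% = 16.94214%
α = realised − required = 21.1314% − 16.94214% = +4.19%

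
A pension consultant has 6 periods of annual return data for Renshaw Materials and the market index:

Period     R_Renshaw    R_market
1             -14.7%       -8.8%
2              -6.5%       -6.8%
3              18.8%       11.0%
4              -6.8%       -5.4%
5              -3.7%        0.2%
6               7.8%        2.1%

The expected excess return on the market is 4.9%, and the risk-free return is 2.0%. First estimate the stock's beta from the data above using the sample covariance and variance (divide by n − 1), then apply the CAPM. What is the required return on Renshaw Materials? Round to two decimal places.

Mean R_i = (-14.7 − 6.5 + 18.8 − 6.8 − 3.7 + 7.8) / 6 = -0.8500%
Mean R_m = (-8.8 − 6.8 + 11.0 − 5.4 + 0.2 + 2.1) / 6 = -1.2833%
Σ(R_i − R̄_i)(R_m − R̄_m) = 426.1750  ⇒  Cov = 426.1750 / 5 = 85.2350
Σ(R_m − R̄_m)² = 268.4083  ⇒  Var(R_m) = 268.4083 / 5 = 53.6817
β = Cov / Var(R_m) = 85.2350 / 53.6817 = 1.5878
E(R) = R_f + β × MRP = 2.0% + 1.5878 × 4.9% = 9.78%

9.78%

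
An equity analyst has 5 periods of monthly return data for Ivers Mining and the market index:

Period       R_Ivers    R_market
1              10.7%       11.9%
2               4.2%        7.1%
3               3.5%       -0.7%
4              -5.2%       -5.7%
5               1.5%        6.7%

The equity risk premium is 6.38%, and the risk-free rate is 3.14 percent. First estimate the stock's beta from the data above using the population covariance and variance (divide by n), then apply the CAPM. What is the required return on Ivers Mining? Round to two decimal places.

7.63%

Mean R_i = (10.7 + 4.2 + 3.5 − 5.2 + 1.5) / 5 = 2.9400%
Mean R_m = (11.9 + 7.1 − 0.7 − 5.7 + 6.7) / 5 = 3.8600%
Σ(R_i − R̄_i)(R_m − R̄_m) = 137.6480  ⇒  Cov = 137.6480 / 5 = 27.5296
Σ(R_m − R̄_m)² = 195.3920  ⇒  Var(R_m) = 195.3920 / 5 = 39.0784
β = Cov / Var(R_m) = 27.5296 / 39.0784 = 0.7045
E(R) = R_f + β × MRP = 3.14% + 0.7045 × 6.38% = 7.63%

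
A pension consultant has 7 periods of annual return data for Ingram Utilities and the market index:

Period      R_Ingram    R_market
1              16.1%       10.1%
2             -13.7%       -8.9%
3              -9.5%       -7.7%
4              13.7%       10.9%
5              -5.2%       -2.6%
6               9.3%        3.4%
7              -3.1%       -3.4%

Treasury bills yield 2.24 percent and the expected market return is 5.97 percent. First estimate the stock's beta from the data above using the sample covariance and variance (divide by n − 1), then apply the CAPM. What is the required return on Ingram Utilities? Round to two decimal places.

7.62%

Mean R_i = (16.1 − 13.7 − 9.5 + 13.7 − 5.2 + 9.3 − 3.1) / 7 = 1.0857%
Mean R_m = (10.1 − 8.9 − 7.7 + 10.9 − 2.6 + 3.4 − 3.4) / 7 = 0.2571%
Σ(R_i − R̄_i)(R_m − R̄_m) = 560.7457  ⇒  Cov = 560.7457 / 6 = 93.4576
Σ(R_m − R̄_m)² = 388.7371  ⇒  Var(R_m) = 388.7371 / 6 = 64.7895
β = Cov / Var(R_m) = 93.4576 / 64.7895 = 1.4425
MRP = 5.97% − 2.24% = 3.73%
E(R) = R_f + β × MRP = 2.24% + 1.4425 × 3.73% = 7.62%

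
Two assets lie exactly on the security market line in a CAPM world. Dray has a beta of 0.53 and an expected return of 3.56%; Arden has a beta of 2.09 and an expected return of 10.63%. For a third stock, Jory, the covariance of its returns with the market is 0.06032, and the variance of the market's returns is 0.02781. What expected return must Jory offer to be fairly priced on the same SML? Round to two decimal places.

10.99%

MRP = (10.63% − 3.56%) / (2.09 − 0.53) = 4.5321%
R_f = 3.56% − 0.53 × 4.5321% = 1.1580%
β_Jory = Cov / Var(R_m) = 0.06032 / 0.02781 = 2.1690
E(R_Jory) = R_f + β × MRP = 1.1580% + 2.1690 × 4.5321% = 10.99%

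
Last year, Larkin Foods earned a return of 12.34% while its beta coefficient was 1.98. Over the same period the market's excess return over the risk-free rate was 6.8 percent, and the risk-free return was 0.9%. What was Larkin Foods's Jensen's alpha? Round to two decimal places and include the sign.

CAPM benchmark = R_f + β(R_m − R_f) = 0.9% + 1.98 × 6.8% = 14.3640%
α = actual − benchmark = 12.34% − 14.3640% = -2.02%

-2.02%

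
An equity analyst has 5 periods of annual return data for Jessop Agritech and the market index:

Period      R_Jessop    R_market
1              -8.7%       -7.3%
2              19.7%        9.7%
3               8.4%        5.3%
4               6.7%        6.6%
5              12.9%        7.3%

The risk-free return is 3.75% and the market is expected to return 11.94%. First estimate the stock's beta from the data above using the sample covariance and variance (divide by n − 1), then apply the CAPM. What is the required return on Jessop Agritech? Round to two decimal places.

16.06%

Mean R_i = (-8.7 + 19.7 + 8.4 + 6.7 + 12.9) / 5 = 7.8000%
Mean R_m = (-7.3 + 9.7 + 5.3 + 6.6 + 7.3) / 5 = 4.3200%
Σ(R_i − R̄_i)(R_m − R̄_m) = 269.0300  ⇒  Cov = 269.0300 / 4 = 67.2575
Σ(R_m − R̄_m)² = 179.0080  ⇒  Var(R_m) = 179.0080 / 4 = 44.7520
β = Cov / Var(R_m) = 67.2575 / 44.7520 = 1.5029
MRP = 11.94% − 3.75% = 8.19%
E(R) = R_f + β × MRP = 3.75% + 1.5029 × 8.19% = 16.06%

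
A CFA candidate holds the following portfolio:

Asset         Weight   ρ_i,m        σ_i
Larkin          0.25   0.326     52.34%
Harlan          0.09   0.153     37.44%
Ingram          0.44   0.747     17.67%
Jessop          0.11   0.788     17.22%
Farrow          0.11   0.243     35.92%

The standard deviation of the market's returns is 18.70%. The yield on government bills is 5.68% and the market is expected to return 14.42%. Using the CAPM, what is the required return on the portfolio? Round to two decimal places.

β_Larkin = 0.326 × 52.34% / 18.70% = 0.9125
β_Harlan = 0.153 × 37.44% / 18.70% = 0.3063
β_Ingram = 0.747 × 17.67% / 18.70% = 0.7059
β_Jessop = 0.788 × 17.22% / 18.70% = 0.7256
β_Farrow = 0.243 × 35.92% / 18.70% = 0.4668
β_P = Σ w_i β_i = 0.25×0.9125 + 0.09×0.3063 + 0.44×0.7059 + 0.11×0.7256 + 0.11×0.4668 = 0.6975
MRP = 14.42% − 5.68% = 8.74%
E(R_P) = R_f + β_P × MRP = 5.68% + 0.6975 × 8.74% = 11.78%

11.78%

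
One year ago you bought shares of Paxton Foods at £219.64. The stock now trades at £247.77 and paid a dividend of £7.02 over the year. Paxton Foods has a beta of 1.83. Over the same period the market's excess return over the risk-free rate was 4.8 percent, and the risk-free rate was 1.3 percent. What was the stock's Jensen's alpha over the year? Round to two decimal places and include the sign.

Realised HPR = (P1 + D1 − P0) / P0 = (247.77 + 7.02 − 219.64) / 219.64 = 35.15 / 219.64 = 16.0035%
CAPM required = R_f + β·MRP = 1.3% + 1.83 × 4.8% = 10.0840%
α = realised − required = 16.0035% − 10.0840% = +5.92%

+5.92%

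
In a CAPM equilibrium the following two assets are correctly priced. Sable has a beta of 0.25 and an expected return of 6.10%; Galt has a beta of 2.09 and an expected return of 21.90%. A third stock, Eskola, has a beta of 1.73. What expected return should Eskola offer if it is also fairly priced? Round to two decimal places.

MRP (SML slope) = (21.90% − 6.10%) / (2.09 − 0.25) = 15.80% / 1.84 = 8.5870%
R_f (intercept) = 6.10% − 0.25 × 8.5870% = 3.9533%
E(R_Eskola) = R_f + β × MRP = 3.9533% + 1.73 × 8.5870% = 18.81%

18.81%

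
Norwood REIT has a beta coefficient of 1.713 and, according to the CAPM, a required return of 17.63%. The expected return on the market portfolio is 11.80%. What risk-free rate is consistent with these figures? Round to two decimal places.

E(R) = R_f + β(E(R_m) − R_f) = R_f(1 − β) + β·E(R_m)
17.63% = R_f × (1 − 1.713) + 1.713 × 11.80%
17.63% = R_f × -0.713 + 20.21340%
R_f = (17.63% − 20.21340%) / -0.713 = 3.62%

3.62%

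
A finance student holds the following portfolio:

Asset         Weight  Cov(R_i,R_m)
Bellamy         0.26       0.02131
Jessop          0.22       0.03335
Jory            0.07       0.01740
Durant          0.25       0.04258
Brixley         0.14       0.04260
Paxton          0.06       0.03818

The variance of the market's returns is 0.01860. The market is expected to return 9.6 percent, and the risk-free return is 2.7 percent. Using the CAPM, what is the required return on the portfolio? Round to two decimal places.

β_Bellamy = 0.02131 / 0.01860 = 1.1457
β_Jessop = 0.03335 / 0.01860 = 1.7930
β_Jory = 0.01740 / 0.01860 = 0.9355
β_Durant = 0.04258 / 0.01860 = 2.2892
β_Brixley = 0.04260 / 0.01860 = 2.2903
β_Paxton = 0.03818 / 0.01860 = 2.0527
β_P = Σ w_i β_i = 0.26×1.1457 + 0.22×1.7930 + 0.07×0.9355 + 0.25×2.2892 + 0.14×2.2903 + 0.06×2.0527 = 1.7739
MRP = 9.6% − 2.7% = 6.90%
E(R_P) = R_f + β_P × MRP = 2.7% + 1.7739 × 6.9% = 14.94%

14.94%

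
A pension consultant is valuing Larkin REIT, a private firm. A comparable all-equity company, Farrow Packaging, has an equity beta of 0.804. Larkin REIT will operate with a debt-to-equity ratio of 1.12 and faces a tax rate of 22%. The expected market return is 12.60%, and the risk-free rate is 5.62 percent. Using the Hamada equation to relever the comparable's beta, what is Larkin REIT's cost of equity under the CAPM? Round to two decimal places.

β_L = β_U × [1 + (1 − t)(D/E)] = 0.804 × [1 + (1 − 0.22) × 1.12]
    = 0.804 × [1 + 0.78 × 1.12] = 0.804 × 1.8736 = 1.5064
MRP = 12.60% − 5.62% = 6.98%
E(R) = R_f + β_L × MRP = 5.62% + 1.5064 × 6.98% = 16.13%

16.13%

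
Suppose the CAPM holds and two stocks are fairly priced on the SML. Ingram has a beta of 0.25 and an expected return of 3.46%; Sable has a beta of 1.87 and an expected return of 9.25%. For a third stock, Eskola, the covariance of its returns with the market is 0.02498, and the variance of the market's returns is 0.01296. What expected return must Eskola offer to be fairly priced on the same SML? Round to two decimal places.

MRP = (9.25% − 3.46%) / (1.87 − 0.25) = 3.5741%
R_f = 3.46% − 0.25 × 3.5741% = 2.5665%
β_Eskola = Cov / Var(R_m) = 0.02498 / 0.01296 = 1.9275
E(R_Eskola) = R_f + β × MRP = 2.5665% + 1.9275 × 3.5741% = 9.46%

9.46%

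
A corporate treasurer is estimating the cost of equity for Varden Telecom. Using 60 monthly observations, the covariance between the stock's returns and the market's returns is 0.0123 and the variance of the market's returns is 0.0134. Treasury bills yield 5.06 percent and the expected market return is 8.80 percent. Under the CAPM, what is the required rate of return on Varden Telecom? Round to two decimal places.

β = Cov(R_i, R_m) / Var(R_m) = 0.0123 / 0.0134 = 0.9179
MRP = 8.80% − 5.06% = 3.74%
E(R) = R_f + β × MRP = 5.06% + 0.9179 × 3.74% = 8.49%

8.49%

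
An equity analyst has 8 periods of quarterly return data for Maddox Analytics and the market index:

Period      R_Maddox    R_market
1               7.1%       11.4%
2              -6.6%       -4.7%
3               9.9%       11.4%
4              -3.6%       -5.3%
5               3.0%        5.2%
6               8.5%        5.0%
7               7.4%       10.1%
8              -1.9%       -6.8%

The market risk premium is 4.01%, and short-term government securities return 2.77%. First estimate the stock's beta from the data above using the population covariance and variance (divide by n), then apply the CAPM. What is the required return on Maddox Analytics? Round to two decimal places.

Mean R_i = (7.1 − 6.6 + 9.9 − 3.6 + 3.0 + 8.5 + 7.4 − 1.9) / 8 = 2.9750%
Mean R_m = (11.4 − 4.7 + 11.4 − 5.3 + 5.2 + 5.0 + 10.1 − 6.8) / 8 = 3.2875%
Σ(R_i − R̄_i)(R_m − R̄_m) = 311.4175  ⇒  Cov = 311.4175 / 8 = 38.9272
Σ(R_m − R̄_m)² = 423.9288  ⇒  Var(R_m) = 423.9288 / 8 = 52.9911
β = Cov / Var(R_m) = 38.9272 / 52.9911 = 0.7346
E(R) = R_f + β × MRP = 2.77% + 0.7346 × 4.01% = 5.72%

5.72%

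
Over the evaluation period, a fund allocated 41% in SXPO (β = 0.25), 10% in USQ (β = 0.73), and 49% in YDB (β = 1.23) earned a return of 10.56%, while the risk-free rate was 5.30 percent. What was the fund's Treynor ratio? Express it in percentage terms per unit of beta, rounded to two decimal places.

β_P = 0.41×0.25 + 0.10×0.73 + 0.49×1.23 = 0.7782
Treynor = (R_P − R_f) / β_P = (10.56% − 5.30%) / 0.7782 = 5.26% / 0.7782 = 6.76%

6.76%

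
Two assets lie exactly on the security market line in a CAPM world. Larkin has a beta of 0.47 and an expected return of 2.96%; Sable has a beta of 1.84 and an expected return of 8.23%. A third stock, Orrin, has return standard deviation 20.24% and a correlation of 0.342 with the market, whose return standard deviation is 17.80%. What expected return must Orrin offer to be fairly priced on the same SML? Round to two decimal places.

MRP = (8.23% − 2.96%) / (1.84 − 0.47) = 3.8467%
R_f = 2.96% − 0.47 × 3.8467% = 1.1521%
β_Orrin = ρ·σ_i/σ_m = 0.342 × 20.24 / 17.80 = 0.3889
E(R_Orrin) = R_f + β × MRP = 1.1521% + 0.3889 × 3.8467% = 2.65%

2.65%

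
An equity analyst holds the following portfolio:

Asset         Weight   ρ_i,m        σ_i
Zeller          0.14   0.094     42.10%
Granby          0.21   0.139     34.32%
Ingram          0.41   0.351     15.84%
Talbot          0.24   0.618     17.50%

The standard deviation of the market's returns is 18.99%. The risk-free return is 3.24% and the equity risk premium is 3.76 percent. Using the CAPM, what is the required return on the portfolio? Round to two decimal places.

β_Zeller = 0.094 × 42.10% / 18.99% = 0.2084
β_Granby = 0.139 × 34.32% / 18.99% = 0.2512
β_Ingram = 0.351 × 15.84% / 18.99% = 0.2928
β_Talbot = 0.618 × 17.50% / 18.99% = 0.5695
β_P = Σ w_i β_i = 0.14×0.2084 + 0.21×0.2512 + 0.41×0.2928 + 0.24×0.5695 = 0.3387
E(R_P) = R_f + β_P × MRP = 3.24% + 0.3387 × 3.76% = 4.51%

4.51%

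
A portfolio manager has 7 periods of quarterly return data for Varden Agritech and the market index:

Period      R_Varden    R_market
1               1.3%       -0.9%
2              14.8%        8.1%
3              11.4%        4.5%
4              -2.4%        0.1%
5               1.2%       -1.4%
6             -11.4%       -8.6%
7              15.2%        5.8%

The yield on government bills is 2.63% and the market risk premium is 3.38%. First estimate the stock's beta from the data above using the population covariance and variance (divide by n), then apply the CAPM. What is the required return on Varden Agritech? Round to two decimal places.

8.41%

Mean R_i = (1.3 + 14.8 + 11.4 − 2.4 + 1.2 − 11.4 + 15.2) / 7 = 4.3000%
Mean R_m = (-0.9 + 8.1 + 4.5 + 0.1 − 1.4 − 8.6 + 5.8) / 7 = 1.0857%
Σ(R_i − R̄_i)(R_m − R̄_m) = 321.6100  ⇒  Cov = 321.6100 / 7 = 45.9443
Σ(R_m − R̄_m)² = 187.9886  ⇒  Var(R_m) = 187.9886 / 7 = 26.8555
β = Cov / Var(R_m) = 45.9443 / 26.8555 = 1.7108
E(R) = R_f + β × MRP = 2.63% + 1.7108 × 3.38% = 8.41%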